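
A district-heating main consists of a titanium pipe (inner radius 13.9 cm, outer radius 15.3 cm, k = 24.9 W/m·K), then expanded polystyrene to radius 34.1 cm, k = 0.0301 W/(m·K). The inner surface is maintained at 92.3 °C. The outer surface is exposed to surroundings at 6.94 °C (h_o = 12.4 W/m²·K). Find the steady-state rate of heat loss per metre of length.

Resistance network (inner→outer):
  R'_titanium = ln(0.153/0.139)/(2πk) = 0.09596/(2π·24.9) = 6.134×10^-4 m·K/W
  R'_expanded polystyrene = ln(0.341/0.153)/(2πk) = 0.8014/(2π·0.0301) = 4.238 m·K/W
  R'_conv,out = 1/(2πr h) = 1/(2π·0.341·12.4) = 0.03764 m·K/W
ΣR = 6.134×10^-4 + 4.238 + 0.03764 = 4.276 m·K/W
Q' = ΔT/ΣR = (92.3 °C − 6.94 °C)/4.276 = 20.0 W/m

Q' = 20.0 W/m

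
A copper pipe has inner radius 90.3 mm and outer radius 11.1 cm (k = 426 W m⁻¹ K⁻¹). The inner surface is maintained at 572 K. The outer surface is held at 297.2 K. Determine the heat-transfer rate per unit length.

Q' = 2πk·ΔT/ln(r₂/r₁) = 2π × 426 × 274.8 / ln(0.111/0.0903) = 3.56×10^6 W/m

Q' = 3560 kW/m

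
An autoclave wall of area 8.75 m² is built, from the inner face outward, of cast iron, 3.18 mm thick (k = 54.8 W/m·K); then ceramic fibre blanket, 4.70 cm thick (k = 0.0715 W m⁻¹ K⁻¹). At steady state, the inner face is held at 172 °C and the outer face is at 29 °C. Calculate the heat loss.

Resistance network (inner→outer):
  R_cast iron = L/(kA) = 0.00318/(54.8·8.75) = 6.632×10^-6 K/W
  R_ceramic fibre blanket = L/(kA) = 0.0470/(0.0715·8.75) = 0.07512 K/W
ΣR = 6.632×10^-6 + 0.07512 = 0.07513 K/W
Q = ΔT/ΣR = (172 °C − 29 °C)/0.07513 = 1900 W

Q = 1900 W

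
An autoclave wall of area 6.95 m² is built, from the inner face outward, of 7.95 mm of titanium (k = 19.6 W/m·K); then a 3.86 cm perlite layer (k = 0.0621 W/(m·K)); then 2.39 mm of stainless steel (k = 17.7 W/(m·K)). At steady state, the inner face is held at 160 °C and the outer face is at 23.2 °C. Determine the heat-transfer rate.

Q = 1530 W

Resistance network (inner→outer):
  R_titanium = L/(kA) = 0.00795/(19.6·6.95) = 5.836×10^-5 K/W
  R_perlite = L/(kA) = 0.0386/(0.0621·6.95) = 0.08944 K/W
  R_stainless steel = L/(kA) = 0.00239/(17.7·6.95) = 1.943×10^-5 K/W
ΣR = 5.836×10^-5 + 0.08944 + 1.943×10^-5 = 0.08952 K/W
Q = ΔT/ΣR = (160 °C − 23.2 °C)/0.08952 = 1530 W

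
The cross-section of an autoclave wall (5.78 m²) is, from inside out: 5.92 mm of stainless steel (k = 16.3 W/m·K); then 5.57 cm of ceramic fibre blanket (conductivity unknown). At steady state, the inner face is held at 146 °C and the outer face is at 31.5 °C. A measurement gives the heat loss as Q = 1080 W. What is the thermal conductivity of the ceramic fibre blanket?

ΣR = ΔT/Q = |146 − 31.5|/1080 = 0.1060 K/W
Known resistances:
  R_stainless steel = L/(kA) = 0.00592/(16.3·5.78) = 6.284×10^-5 K/W
R_ceramic fibre blanket = ΣR − ΣR_known = 0.1060 − 6.284×10^-5 = 0.1059 K/W
L/(kA) = 0.1059 ⇒ k = 0.0557/(0.1059·5.78) = 0.0910 W/m·K

k = 0.0910 W/m·K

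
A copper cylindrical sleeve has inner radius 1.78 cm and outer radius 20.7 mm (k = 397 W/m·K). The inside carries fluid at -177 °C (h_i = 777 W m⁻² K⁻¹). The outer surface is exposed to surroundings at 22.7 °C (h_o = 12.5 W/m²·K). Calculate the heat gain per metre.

Q' = 319 W/m

Treat each layer as a resistance in series:
  R'_conv,in = 1/(2πr h) = 1/(2π·0.0178·777) = 0.01151 m·K/W
  R'_copper = ln(0.0207/0.0178)/(2πk) = 0.1509/(2π·397) = 6.051×10^-5 m·K/W
  R'_conv,out = 1/(2πr h) = 1/(2π·0.0207·12.5) = 0.6151 m·K/W
ΣR = 0.01151 + 6.051×10^-5 + 0.6151 = 0.6267 m·K/W
Q' = ΔT/ΣR = (-177 °C − 22.7 °C)/0.6267 = -319 W/m
(Negative Q' ⇒ heat flows inward; heat gain = 319 W/m.)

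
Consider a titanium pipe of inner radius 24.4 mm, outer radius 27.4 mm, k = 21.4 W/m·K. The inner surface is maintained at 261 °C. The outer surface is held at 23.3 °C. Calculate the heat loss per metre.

Q' = 2.76×10^5 W/m

Q' = 2πk·ΔT/ln(r₂/r₁) = 2π × 21.4 × 237.7 / ln(0.0274/0.0244) = 2.76×10^5 W/m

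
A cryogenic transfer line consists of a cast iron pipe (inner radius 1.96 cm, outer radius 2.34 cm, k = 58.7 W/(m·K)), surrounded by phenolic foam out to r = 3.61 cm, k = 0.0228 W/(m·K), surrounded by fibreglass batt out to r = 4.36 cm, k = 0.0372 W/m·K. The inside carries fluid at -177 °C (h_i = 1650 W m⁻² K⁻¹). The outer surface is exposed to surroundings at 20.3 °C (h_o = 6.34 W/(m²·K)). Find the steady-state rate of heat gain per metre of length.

Q' = 44.7 W/m

Treat each layer as a resistance in series:
  R'_conv,in = 1/(2πr h) = 1/(2π·0.0196·1650) = 0.004921 m·K/W
  R'_cast iron = ln(0.0234/0.0196)/(2πk) = 0.1772/(2π·58.7) = 4.805×10^-4 m·K/W
  R'_phenolic foam = ln(0.0361/0.0234)/(2πk) = 0.4336/(2π·0.0228) = 3.026 m·K/W
  R'_fibreglass batt = ln(0.0436/0.0361)/(2πk) = 0.1888/(2π·0.0372) = 0.8076 m·K/W
  R'_conv,out = 1/(2πr h) = 1/(2π·0.0436·6.34) = 0.5758 m·K/W
ΣR = 0.004921 + 4.805×10^-4 + 3.026 + 0.8076 + 0.5758 = 4.415 m·K/W
Q' = ΔT/ΣR = (-177 °C − 20.3 °C)/4.415 = -44.7 W/m
(Negative Q' ⇒ heat flows inward; heat gain = 44.7 W/m.)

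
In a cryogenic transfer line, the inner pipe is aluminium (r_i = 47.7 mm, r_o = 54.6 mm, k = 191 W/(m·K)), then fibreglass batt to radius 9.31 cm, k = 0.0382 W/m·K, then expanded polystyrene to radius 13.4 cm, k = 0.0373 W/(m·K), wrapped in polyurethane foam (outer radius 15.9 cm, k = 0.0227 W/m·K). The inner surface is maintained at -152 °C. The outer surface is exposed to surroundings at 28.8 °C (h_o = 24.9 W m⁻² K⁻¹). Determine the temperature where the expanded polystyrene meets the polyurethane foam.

T = -15.9 °C

Series thermal resistances, inner to outer:
  R'_aluminium = ln(0.0546/0.0477)/(2πk) = 0.1351/(2π·191) = 1.126×10^-4 m·K/W
  R'_fibreglass batt = ln(0.0931/0.0546)/(2πk) = 0.5336/(2π·0.0382) = 2.223 m·K/W
  R'_expanded polystyrene = ln(0.134/0.0931)/(2πk) = 0.3642/(2π·0.0373) = 1.554 m·K/W
  R'_polyurethane foam = ln(0.159/0.134)/(2πk) = 0.1711/(2π·0.0227) = 1.199 m·K/W
  R'_conv,out = 1/(2πr h) = 1/(2π·0.159·24.9) = 0.04020 m·K/W
ΣR = 1.126×10^-4 + 2.223 + 1.554 + 1.199 + 0.04020 = 5.016 m·K/W
Q' = ΔT/ΣR = (-152 °C − 28.8 °C)/5.016 = -36.04 W/m
From the inner boundary to the expanded polystyrene/polyurethane foam interface, ΣR_partial = 3.777 m·K/W.
T_interface = T_in − Q'·ΣR_partial = -152 °C − (-36.04)(3.777) = -15.9 °C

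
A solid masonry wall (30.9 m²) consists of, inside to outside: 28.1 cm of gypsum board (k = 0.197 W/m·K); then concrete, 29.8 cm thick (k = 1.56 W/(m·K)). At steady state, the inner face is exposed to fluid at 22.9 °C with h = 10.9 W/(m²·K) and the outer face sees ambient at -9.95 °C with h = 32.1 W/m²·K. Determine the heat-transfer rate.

Series thermal resistances, inner to outer:
  R_conv,in = 1/(hA) = 1/(10.9·30.9) = 0.002969 K/W
  R_gypsum board = L/(kA) = 0.281/(0.197·30.9) = 0.04616 K/W
  R_concrete = L/(kA) = 0.298/(1.56·30.9) = 0.006182 K/W
  R_conv,out = 1/(hA) = 1/(32.1·30.9) = 0.001008 K/W
ΣR = 0.002969 + 0.04616 + 0.006182 + 0.001008 = 0.05632 K/W
Q = ΔT/ΣR = (22.9 °C − -9.95 °C)/0.05632 = 583 W

Q = 583 W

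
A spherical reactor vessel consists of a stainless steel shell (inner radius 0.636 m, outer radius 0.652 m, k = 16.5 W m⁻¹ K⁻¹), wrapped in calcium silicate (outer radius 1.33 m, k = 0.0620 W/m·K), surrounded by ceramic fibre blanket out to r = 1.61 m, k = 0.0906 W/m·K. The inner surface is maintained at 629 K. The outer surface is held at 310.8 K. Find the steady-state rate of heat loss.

Series thermal resistances, inner to outer:
  R_stainless steel = (1/0.636 − 1/0.652)/(4πk) = 0.03858/(4π·16.5) = 1.861×10^-4 K/W
  R_calcium silicate = (1/0.652 − 1/1.33)/(4πk) = 0.7819/(4π·0.0620) = 1.004 K/W
  R_ceramic fibre blanket = (1/1.33 − 1/1.61)/(4πk) = 0.1308/(4π·0.0906) = 0.1149 K/W
ΣR = 1.861×10^-4 + 1.004 + 0.1149 = 1.119 K/W
Q = ΔT/ΣR = (629 K − 310.8 K)/1.119 = 284 W

Q = 284 W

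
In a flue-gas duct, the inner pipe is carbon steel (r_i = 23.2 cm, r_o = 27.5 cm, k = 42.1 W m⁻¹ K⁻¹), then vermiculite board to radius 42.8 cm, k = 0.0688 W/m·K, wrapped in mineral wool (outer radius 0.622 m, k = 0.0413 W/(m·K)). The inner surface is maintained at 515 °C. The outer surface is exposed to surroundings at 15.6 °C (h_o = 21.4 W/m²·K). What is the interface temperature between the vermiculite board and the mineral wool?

T = 309 °C

Treat each layer as a resistance in series:
  R'_carbon steel = ln(0.275/0.232)/(2πk) = 0.1700/(2π·42.1) = 6.428×10^-4 m·K/W
  R'_vermiculite board = ln(0.428/0.275)/(2πk) = 0.4424/(2π·0.0688) = 1.023 m·K/W
  R'_mineral wool = ln(0.622/0.428)/(2πk) = 0.3738/(2π·0.0413) = 1.441 m·K/W
  R'_conv,out = 1/(2πr h) = 1/(2π·0.622·21.4) = 0.01196 m·K/W
ΣR = 6.428×10^-4 + 1.023 + 1.441 + 0.01196 = 2.477 m·K/W
Q' = ΔT/ΣR = (515 °C − 15.6 °C)/2.477 = 201.6 W/m
From the inner boundary to the vermiculite board/mineral wool interface, ΣR_partial = 1.024 m·K/W.
T_interface = T_in − Q'·ΣR_partial = 515 °C − (201.6)(1.024) = 309 °C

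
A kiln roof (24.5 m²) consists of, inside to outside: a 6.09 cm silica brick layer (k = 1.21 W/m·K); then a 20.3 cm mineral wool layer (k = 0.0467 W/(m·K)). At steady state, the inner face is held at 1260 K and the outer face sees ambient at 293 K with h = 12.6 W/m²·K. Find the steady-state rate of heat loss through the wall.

Treat each layer as a resistance in series:
  R_silica brick = L/(kA) = 0.0609/(1.21·24.5) = 0.002054 K/W
  R_mineral wool = L/(kA) = 0.203/(0.0467·24.5) = 0.1774 K/W
  R_conv,out = 1/(hA) = 1/(12.6·24.5) = 0.003239 K/W
ΣR = 0.002054 + 0.1774 + 0.003239 = 0.1827 K/W
Q = ΔT/ΣR = (1260 K − 293 K)/0.1827 = 5290 W

Q = 5290 W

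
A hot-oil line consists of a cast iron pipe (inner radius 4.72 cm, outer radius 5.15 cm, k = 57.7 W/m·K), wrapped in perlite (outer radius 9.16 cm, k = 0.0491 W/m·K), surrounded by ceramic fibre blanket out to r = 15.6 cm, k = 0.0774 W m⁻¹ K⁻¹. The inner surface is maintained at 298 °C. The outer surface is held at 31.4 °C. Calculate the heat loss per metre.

Treat each layer as a resistance in series:
  R'_cast iron = ln(0.0515/0.0472)/(2πk) = 0.08719/(2π·57.7) = 2.405×10^-4 m·K/W
  R'_perlite = ln(0.0916/0.0515)/(2πk) = 0.5758/(2π·0.0491) = 1.867 m·K/W
  R'_ceramic fibre blanket = ln(0.156/0.0916)/(2πk) = 0.5324/(2π·0.0774) = 1.095 m·K/W
ΣR = 2.405×10^-4 + 1.867 + 1.095 = 2.962 m·K/W
Q' = ΔT/ΣR = (298 °C − 31.4 °C)/2.962 = 90.0 W/m

Q' = 90.0 W/m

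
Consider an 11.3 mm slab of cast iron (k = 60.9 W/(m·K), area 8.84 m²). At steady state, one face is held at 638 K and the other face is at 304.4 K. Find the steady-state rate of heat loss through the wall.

Q = kA·ΔT/L = 60.9 × 8.84 × |638 K − 304.4 K| / 0.0113 = 1.59×10^7 W

Q = 15900 kW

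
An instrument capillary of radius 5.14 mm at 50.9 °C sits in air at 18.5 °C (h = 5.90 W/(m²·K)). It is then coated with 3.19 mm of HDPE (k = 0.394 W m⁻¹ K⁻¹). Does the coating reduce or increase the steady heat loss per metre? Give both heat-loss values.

Critical radius for a cylinder: r_cr = k/h = 0.0668 m = 6.68 cm.
Outer radius after coating: r₂ = 0.00514 + 0.00319 = 0.00833 m.
Since r₁ < r_cr and r₂ ≤ r_cr, the coating moves toward the maximum at r_cr — heat loss rises.
Bare: R = 1/(2πr₁h) = 5.248 m·K/W; Q = 32.4/5.248 = 6.17 W/m.
Coated: R = R_cond + R_conv = 3.433 m·K/W; Q = 32.4/3.433 = 9.44 W/m.

increases: 6.17 → 9.44 W/m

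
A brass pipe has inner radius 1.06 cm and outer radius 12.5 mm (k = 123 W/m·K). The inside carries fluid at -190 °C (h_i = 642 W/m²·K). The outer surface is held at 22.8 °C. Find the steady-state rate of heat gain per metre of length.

Q' = 9020 W/m

Series thermal resistances, inner to outer:
  R'_conv,in = 1/(2πr h) = 1/(2π·0.0106·642) = 0.02339 m·K/W
  R'_brass = ln(0.0125/0.0106)/(2πk) = 0.1649/(2π·123) = 2.133×10^-4 m·K/W
ΣR = 0.02339 + 2.133×10^-4 = 0.02360 m·K/W
Q' = ΔT/ΣR = (-190 °C − 22.8 °C)/0.02360 = -9020 W/m
(Negative Q' ⇒ heat flows inward; heat gain = 9020 W/m.)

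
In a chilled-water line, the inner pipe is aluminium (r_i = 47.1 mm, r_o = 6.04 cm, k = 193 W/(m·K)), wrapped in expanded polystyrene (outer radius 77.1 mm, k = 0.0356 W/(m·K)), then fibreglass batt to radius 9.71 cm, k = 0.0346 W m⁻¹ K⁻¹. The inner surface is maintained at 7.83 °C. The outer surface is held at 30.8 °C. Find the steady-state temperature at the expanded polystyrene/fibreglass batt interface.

Series thermal resistances, inner to outer:
  R'_aluminium = ln(0.0604/0.0471)/(2πk) = 0.2487/(2π·193) = 2.051×10^-4 m·K/W
  R'_expanded polystyrene = ln(0.0771/0.0604)/(2πk) = 0.2441/(2π·0.0356) = 1.091 m·K/W
  R'_fibreglass batt = ln(0.0971/0.0771)/(2πk) = 0.2306/(2π·0.0346) = 1.061 m·K/W
ΣR = 2.051×10^-4 + 1.091 + 1.061 = 2.152 m·K/W
Q' = ΔT/ΣR = (7.83 °C − 30.8 °C)/2.152 = -10.67 W/m
From the inner boundary to the expanded polystyrene/fibreglass batt interface, ΣR_partial = 1.091 m·K/W.
T_interface = T_in − Q'·ΣR_partial = 7.83 °C − (-10.67)(1.091) = 19.5 °C

T = 19.5 °C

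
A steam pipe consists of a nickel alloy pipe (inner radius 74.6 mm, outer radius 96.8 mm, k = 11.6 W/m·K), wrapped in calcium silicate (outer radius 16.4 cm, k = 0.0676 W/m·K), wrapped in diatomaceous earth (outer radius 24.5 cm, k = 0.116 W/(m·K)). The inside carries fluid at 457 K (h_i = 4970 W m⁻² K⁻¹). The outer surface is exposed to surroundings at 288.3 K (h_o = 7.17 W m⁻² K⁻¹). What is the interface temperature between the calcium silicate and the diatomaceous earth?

Resistance network (inner→outer):
  R'_conv,in = 1/(2πr h) = 1/(2π·0.0746·4970) = 4.293×10^-4 m·K/W
  R'_nickel alloy = ln(0.0968/0.0746)/(2πk) = 0.2605/(2π·11.6) = 0.003574 m·K/W
  R'_calcium silicate = ln(0.164/0.0968)/(2πk) = 0.5272/(2π·0.0676) = 1.241 m·K/W
  R'_diatomaceous earth = ln(0.245/0.164)/(2πk) = 0.4014/(2π·0.116) = 0.5507 m·K/W
  R'_conv,out = 1/(2πr h) = 1/(2π·0.245·7.17) = 0.09060 m·K/W
ΣR = 4.293×10^-4 + 0.003574 + 1.241 + 0.5507 + 0.09060 = 1.886 m·K/W
Q' = ΔT/ΣR = (457 K − 288.3 K)/1.886 = 89.45 W/m
From the inner boundary to the calcium silicate/diatomaceous earth interface, ΣR_partial = 1.245 m·K/W.
T_interface = T_in − Q'·ΣR_partial = 457 K − (89.45)(1.245) = 345.6 K

T = 345.6 K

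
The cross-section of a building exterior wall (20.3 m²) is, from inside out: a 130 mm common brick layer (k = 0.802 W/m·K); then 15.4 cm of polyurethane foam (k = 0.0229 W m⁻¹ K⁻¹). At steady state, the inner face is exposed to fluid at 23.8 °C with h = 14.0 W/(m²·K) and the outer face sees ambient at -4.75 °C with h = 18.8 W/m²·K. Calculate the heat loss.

Resistance network (inner→outer):
  R_conv,in = 1/(hA) = 1/(14.0·20.3) = 0.003519 K/W
  R_common brick = L/(kA) = 0.130/(0.802·20.3) = 0.007985 K/W
  R_polyurethane foam = L/(kA) = 0.154/(0.0229·20.3) = 0.3313 K/W
  R_conv,out = 1/(hA) = 1/(18.8·20.3) = 0.002620 K/W
ΣR = 0.003519 + 0.007985 + 0.3313 + 0.002620 = 0.3454 K/W
Q = ΔT/ΣR = (23.8 °C − -4.75 °C)/0.3454 = 82.7 W

Q = 82.7 W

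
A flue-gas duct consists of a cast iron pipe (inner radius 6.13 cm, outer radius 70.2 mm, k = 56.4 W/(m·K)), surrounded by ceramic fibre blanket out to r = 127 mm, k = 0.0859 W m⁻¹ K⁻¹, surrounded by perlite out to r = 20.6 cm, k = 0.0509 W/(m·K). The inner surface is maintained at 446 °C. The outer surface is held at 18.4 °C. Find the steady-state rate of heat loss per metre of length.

Q' = 164 W/m

Resistance network (inner→outer):
  R'_cast iron = ln(0.0702/0.0613)/(2πk) = 0.1356/(2π·56.4) = 3.826×10^-4 m·K/W
  R'_ceramic fibre blanket = ln(0.127/0.0702)/(2πk) = 0.5928/(2π·0.0859) = 1.098 m·K/W
  R'_perlite = ln(0.206/0.127)/(2πk) = 0.4837/(2π·0.0509) = 1.512 m·K/W
ΣR = 3.826×10^-4 + 1.098 + 1.512 = 2.610 m·K/W
Q' = ΔT/ΣR = (446 °C − 18.4 °C)/2.610 = 164 W/m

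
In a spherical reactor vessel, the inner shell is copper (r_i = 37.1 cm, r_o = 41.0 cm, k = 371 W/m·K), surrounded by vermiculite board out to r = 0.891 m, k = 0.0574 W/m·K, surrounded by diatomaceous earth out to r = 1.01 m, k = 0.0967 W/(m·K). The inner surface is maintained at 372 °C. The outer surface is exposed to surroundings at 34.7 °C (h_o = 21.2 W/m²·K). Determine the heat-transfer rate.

Q = 174 W

Series thermal resistances, inner to outer:
  R_copper = (1/0.371 − 1/0.410)/(4πk) = 0.2564/(4π·371) = 5.499×10^-5 K/W
  R_vermiculite board = (1/0.410 − 1/0.891)/(4πk) = 1.317/(4π·0.0574) = 1.825 K/W
  R_diatomaceous earth = (1/0.891 − 1/1.01)/(4πk) = 0.1322/(4π·0.0967) = 0.1088 K/W
  R_conv,out = 1/(4πr²h) = 1/(4π·1.01²·21.2) = 0.003680 K/W
ΣR = 5.499×10^-5 + 1.825 + 0.1088 + 0.003680 = 1.938 K/W
Q = ΔT/ΣR = (372 °C − 34.7 °C)/1.938 = 174 W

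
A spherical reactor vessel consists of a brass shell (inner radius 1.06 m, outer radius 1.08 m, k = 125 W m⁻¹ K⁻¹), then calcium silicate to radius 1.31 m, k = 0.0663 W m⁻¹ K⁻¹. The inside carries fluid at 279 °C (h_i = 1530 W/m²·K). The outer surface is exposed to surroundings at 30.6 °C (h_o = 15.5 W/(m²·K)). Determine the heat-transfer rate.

Series thermal resistances, inner to outer:
  R_conv,in = 1/(4πr²h) = 1/(4π·1.06²·1530) = 4.629×10^-5 K/W
  R_brass = (1/1.06 − 1/1.08)/(4πk) = 0.01747/(4π·125) = 1.112×10^-5 K/W
  R_calcium silicate = (1/1.08 − 1/1.31)/(4πk) = 0.1626/(4π·0.0663) = 0.1951 K/W
  R_conv,out = 1/(4πr²h) = 1/(4π·1.31²·15.5) = 0.002992 K/W
ΣR = 4.629×10^-5 + 1.112×10^-5 + 0.1951 + 0.002992 = 0.1981 K/W
Q = ΔT/ΣR = (279 °C − 30.6 °C)/0.1981 = 1250 W

Q = 1250 W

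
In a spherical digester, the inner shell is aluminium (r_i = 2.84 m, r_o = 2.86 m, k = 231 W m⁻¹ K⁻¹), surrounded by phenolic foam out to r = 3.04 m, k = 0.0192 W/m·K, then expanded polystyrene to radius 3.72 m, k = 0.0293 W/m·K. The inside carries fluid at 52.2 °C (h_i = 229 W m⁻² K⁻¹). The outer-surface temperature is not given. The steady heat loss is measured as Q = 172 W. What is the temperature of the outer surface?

Sum the resistances:
  R_conv,in = 1/(4πr²h) = 1/(4π·2.84²·229) = 4.308×10^-5 K/W
  R_aluminium = (1/2.84 − 1/2.86)/(4πk) = 0.002462/(4π·231) = 8.482×10^-7 K/W
  R_phenolic foam = (1/2.86 − 1/3.04)/(4πk) = 0.02070/(4π·0.0192) = 0.08581 K/W
  R_expanded polystyrene = (1/3.04 − 1/3.72)/(4πk) = 0.06013/(4π·0.0293) = 0.1633 K/W
ΣR = 0.2492 K/W
ΔT = Q·ΣR = 172 × 0.2492 = 42.86 K
Heat flows outward, so T_out = T_in − ΔT = 52.2 − 42.86 = 9.34 °C

T_out = 9.34 °C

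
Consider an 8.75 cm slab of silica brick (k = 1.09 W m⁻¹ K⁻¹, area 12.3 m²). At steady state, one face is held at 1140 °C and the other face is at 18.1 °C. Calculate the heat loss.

Q = 1.72×10^5 W

Q = kA·ΔT/L = 1.09 × 12.3 × |1140 °C − 18.1 °C| / 0.0875 = 1.72×10^5 W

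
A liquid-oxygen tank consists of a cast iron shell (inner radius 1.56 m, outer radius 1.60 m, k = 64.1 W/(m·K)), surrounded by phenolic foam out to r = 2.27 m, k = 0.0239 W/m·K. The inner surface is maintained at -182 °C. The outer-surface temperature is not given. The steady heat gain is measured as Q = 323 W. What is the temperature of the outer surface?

Sum the resistances:
  R_cast iron = (1/1.56 − 1/1.60)/(4πk) = 0.01603/(4π·64.1) = 1.990×10^-5 K/W
  R_phenolic foam = (1/1.60 − 1/2.27)/(4πk) = 0.1845/(4π·0.0239) = 0.6142 K/W
ΣR = 0.6142 K/W
ΔT = Q·ΣR = 323 × 0.6142 = 198.4 K
Heat flows inward, so T_out = T_in + ΔT = -182 + 198.4 = 16.4 °C

T_out = 16.4 °C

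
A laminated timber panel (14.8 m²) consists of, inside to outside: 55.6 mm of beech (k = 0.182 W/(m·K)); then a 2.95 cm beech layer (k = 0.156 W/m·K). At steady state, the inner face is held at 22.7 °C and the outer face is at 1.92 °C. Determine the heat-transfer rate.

Q = 622 W

Resistance network (inner→outer):
  R_beech = L/(kA) = 0.0556/(0.182·14.8) = 0.02064 K/W
  R_beech = L/(kA) = 0.0295/(0.156·14.8) = 0.01278 K/W
ΣR = 0.02064 + 0.01278 = 0.03342 K/W
Q = ΔT/ΣR = (22.7 °C − 1.92 °C)/0.03342 = 622 W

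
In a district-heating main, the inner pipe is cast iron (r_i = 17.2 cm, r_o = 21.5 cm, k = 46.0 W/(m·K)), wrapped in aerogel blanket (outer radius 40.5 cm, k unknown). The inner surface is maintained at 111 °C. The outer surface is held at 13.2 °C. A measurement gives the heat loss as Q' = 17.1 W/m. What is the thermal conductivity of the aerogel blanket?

ΣR = ΔT/Q' = |111 − 13.2|/17.1 = 5.719 m·K/W
Known resistances:
  R'_cast iron = ln(0.215/0.172)/(2πk) = 0.2231/(2π·46.0) = 7.721×10^-4 m·K/W
R_aerogel blanket = ΣR − ΣR_known = 5.719 − 7.721×10^-4 = 5.718 m·K/W
ln(r₂/r₁)/(2πk) = 5.718 ⇒ k = 0.6332/(2π·5.718) = 0.0176 W/m·K

k = 0.0176 W/m·K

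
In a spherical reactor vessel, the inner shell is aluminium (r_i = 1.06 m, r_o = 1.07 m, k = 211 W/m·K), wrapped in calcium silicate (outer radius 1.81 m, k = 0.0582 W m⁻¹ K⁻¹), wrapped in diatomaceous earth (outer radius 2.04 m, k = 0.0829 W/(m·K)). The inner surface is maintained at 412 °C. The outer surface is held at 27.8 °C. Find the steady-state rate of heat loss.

Q = 660 W

Series thermal resistances, inner to outer:
  R_aluminium = (1/1.06 − 1/1.07)/(4πk) = 0.008817/(4π·211) = 3.325×10^-6 K/W
  R_calcium silicate = (1/1.07 − 1/1.81)/(4πk) = 0.3821/(4π·0.0582) = 0.5224 K/W
  R_diatomaceous earth = (1/1.81 − 1/2.04)/(4πk) = 0.06229/(4π·0.0829) = 0.05979 K/W
ΣR = 3.325×10^-6 + 0.5224 + 0.05979 = 0.5822 K/W
Q = ΔT/ΣR = (412 °C − 27.8 °C)/0.5822 = 660 W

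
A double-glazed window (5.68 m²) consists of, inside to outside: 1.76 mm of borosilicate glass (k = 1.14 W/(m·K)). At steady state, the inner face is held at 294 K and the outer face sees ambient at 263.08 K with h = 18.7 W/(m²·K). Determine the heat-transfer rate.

Treat each layer as a resistance in series:
  R_borosilicate glass = L/(kA) = 0.00176/(1.14·5.68) = 2.718×10^-4 K/W
  R_conv,out = 1/(hA) = 1/(18.7·5.68) = 0.009415 K/W
ΣR = 2.718×10^-4 + 0.009415 = 0.009687 K/W
Q = ΔT/ΣR = (294 K − 263.08 K)/0.009687 = 3190 W

Q = 3190 W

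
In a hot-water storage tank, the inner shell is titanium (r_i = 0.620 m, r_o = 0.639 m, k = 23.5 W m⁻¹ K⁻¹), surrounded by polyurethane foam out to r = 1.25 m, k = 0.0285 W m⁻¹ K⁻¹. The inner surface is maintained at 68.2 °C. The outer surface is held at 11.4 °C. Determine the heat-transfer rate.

Treat each layer as a resistance in series:
  R_titanium = (1/0.620 − 1/0.639)/(4πk) = 0.04796/(4π·23.5) = 1.624×10^-4 K/W
  R_polyurethane foam = (1/0.639 − 1/1.25)/(4πk) = 0.7649/(4π·0.0285) = 2.136 K/W
ΣR = 1.624×10^-4 + 2.136 = 2.136 K/W
Q = ΔT/ΣR = (68.2 °C − 11.4 °C)/2.136 = 26.6 W

Q = 26.6 W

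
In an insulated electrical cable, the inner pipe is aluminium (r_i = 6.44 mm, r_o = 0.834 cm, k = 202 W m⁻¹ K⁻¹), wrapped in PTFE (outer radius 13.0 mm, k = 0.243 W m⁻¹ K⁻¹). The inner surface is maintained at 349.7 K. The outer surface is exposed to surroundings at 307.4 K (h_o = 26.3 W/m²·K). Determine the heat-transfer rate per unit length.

Q' = 55.9 W/m

Treat each layer as a resistance in series:
  R'_aluminium = ln(0.00834/0.00644)/(2πk) = 0.2585/(2π·202) = 2.037×10^-4 m·K/W
  R'_PTFE = ln(0.0130/0.00834)/(2πk) = 0.4439/(2π·0.243) = 0.2907 m·K/W
  R'_conv,out = 1/(2πr h) = 1/(2π·0.0130·26.3) = 0.4655 m·K/W
ΣR = 2.037×10^-4 + 0.2907 + 0.4655 = 0.7564 m·K/W
Q' = ΔT/ΣR = (349.7 K − 307.4 K)/0.7564 = 55.9 W/m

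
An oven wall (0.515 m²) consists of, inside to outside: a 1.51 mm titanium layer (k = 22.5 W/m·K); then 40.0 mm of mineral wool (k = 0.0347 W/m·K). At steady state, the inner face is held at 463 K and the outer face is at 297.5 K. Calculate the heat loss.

Series thermal resistances, inner to outer:
  R_titanium = L/(kA) = 0.00151/(22.5·0.515) = 1.303×10^-4 K/W
  R_mineral wool = L/(kA) = 0.0400/(0.0347·0.515) = 2.238 K/W
ΣR = 1.303×10^-4 + 2.238 = 2.238 K/W
Q = ΔT/ΣR = (463 K − 297.5 K)/2.238 = 73.9 W

Q = 73.9 W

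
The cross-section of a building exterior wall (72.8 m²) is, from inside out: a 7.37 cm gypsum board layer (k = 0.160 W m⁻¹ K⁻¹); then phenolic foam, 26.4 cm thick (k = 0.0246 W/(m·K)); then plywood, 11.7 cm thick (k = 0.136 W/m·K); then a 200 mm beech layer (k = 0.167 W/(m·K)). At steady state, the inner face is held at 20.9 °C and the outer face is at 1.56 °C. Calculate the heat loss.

Treat each layer as a resistance in series:
  R_gypsum board = L/(kA) = 0.0737/(0.160·72.8) = 0.006327 K/W
  R_phenolic foam = L/(kA) = 0.264/(0.0246·72.8) = 0.1474 K/W
  R_plywood = L/(kA) = 0.117/(0.136·72.8) = 0.01182 K/W
  R_beech = L/(kA) = 0.200/(0.167·72.8) = 0.01645 K/W
ΣR = 0.006327 + 0.1474 + 0.01182 + 0.01645 = 0.1820 K/W
Q = ΔT/ΣR = (20.9 °C − 1.56 °C)/0.1820 = 106 W

Q = 106 W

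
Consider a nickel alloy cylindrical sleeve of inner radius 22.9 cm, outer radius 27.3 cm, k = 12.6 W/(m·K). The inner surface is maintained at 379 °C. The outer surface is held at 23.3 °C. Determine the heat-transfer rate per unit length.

Q' = 1.60×10^5 W/m

Q' = 2πk·ΔT/ln(r₂/r₁) = 2π × 12.6 × 355.7 / ln(0.273/0.229) = 1.60×10^5 W/m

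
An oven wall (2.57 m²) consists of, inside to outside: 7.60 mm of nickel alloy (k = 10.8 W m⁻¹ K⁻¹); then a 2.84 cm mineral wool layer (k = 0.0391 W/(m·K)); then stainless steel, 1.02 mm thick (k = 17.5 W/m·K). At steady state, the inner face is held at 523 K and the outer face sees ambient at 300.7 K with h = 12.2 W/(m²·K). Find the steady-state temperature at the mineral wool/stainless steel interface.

Series thermal resistances, inner to outer:
  R_nickel alloy = L/(kA) = 0.00760/(10.8·2.57) = 2.738×10^-4 K/W
  R_mineral wool = L/(kA) = 0.0284/(0.0391·2.57) = 0.2826 K/W
  R_stainless steel = L/(kA) = 0.00102/(17.5·2.57) = 2.268×10^-5 K/W
  R_conv,out = 1/(hA) = 1/(12.2·2.57) = 0.03189 K/W
ΣR = 2.738×10^-4 + 0.2826 + 2.268×10^-5 + 0.03189 = 0.3148 K/W
Q = ΔT/ΣR = (523 K − 300.7 K)/0.3148 = 706.2 W
From the inner boundary to the mineral wool/stainless steel interface, ΣR_partial = 0.2829 K/W.
T_interface = T_in − Q·ΣR_partial = 523 K − (706.2)(0.2829) = 323.2 K

T = 323.2 K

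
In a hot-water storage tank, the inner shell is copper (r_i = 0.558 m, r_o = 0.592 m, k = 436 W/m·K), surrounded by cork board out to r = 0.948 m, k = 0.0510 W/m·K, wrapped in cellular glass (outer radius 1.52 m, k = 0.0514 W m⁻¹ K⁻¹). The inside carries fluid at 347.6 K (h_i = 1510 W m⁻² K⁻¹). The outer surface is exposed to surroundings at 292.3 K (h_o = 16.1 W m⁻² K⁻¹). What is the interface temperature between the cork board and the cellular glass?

Series thermal resistances, inner to outer:
  R_conv,in = 1/(4πr²h) = 1/(4π·0.558²·1510) = 1.693×10^-4 K/W
  R_copper = (1/0.558 − 1/0.592)/(4πk) = 0.1029/(4π·436) = 1.879×10^-5 K/W
  R_cork board = (1/0.592 − 1/0.948)/(4πk) = 0.6343/(4π·0.0510) = 0.9898 K/W
  R_cellular glass = (1/0.948 − 1/1.52)/(4πk) = 0.3970/(4π·0.0514) = 0.6146 K/W
  R_conv,out = 1/(4πr²h) = 1/(4π·1.52²·16.1) = 0.002139 K/W
ΣR = 1.693×10^-4 + 1.879×10^-5 + 0.9898 + 0.6146 + 0.002139 = 1.607 K/W
Q = ΔT/ΣR = (347.6 K − 292.3 K)/1.607 = 34.41 W
From the inner boundary to the cork board/cellular glass interface, ΣR_partial = 0.9900 K/W.
T_interface = T_in − Q·ΣR_partial = 347.6 K − (34.41)(0.9900) = 313.5 K

T = 313.5 K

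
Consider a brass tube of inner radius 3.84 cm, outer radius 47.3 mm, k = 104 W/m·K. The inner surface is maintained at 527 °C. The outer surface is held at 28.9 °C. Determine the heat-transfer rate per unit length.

Q' = 1560 kW/m

Q' = 2πk·ΔT/ln(r₂/r₁) = 2π × 104 × 498.1 / ln(0.0473/0.0384) = 1.56×10^6 W/m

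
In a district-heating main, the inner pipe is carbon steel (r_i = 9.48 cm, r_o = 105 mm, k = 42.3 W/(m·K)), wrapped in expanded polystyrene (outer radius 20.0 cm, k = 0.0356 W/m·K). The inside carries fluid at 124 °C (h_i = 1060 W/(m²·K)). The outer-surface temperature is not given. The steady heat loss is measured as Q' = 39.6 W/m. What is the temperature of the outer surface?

T_out = 9.8 °C

Series resistances:
  R'_conv,in = 1/(2πr h) = 1/(2π·0.0948·1060) = 0.001584 m·K/W
  R'_carbon steel = ln(0.105/0.0948)/(2πk) = 0.1022/(2π·42.3) = 3.845×10^-4 m·K/W
  R'_expanded polystyrene = ln(0.200/0.105)/(2πk) = 0.6444/(2π·0.0356) = 2.881 m·K/W
ΣR = 2.883 m·K/W
ΔT = Q'·ΣR = 39.6 × 2.883 = 114.2 K
Heat flows outward, so T_out = T_in − ΔT = 124 − 114.2 = 9.8 °C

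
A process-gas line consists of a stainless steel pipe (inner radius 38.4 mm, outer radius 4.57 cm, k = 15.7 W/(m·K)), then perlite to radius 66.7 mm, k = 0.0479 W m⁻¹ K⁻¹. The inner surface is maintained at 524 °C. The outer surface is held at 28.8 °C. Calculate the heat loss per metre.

Q' = 394 W/m

Series thermal resistances, inner to outer:
  R'_stainless steel = ln(0.0457/0.0384)/(2πk) = 0.1740/(2π·15.7) = 0.001764 m·K/W
  R'_perlite = ln(0.0667/0.0457)/(2πk) = 0.3781/(2π·0.0479) = 1.256 m·K/W
ΣR = 0.001764 + 1.256 = 1.258 m·K/W
Q' = ΔT/ΣR = (524 °C − 28.8 °C)/1.258 = 394 W/m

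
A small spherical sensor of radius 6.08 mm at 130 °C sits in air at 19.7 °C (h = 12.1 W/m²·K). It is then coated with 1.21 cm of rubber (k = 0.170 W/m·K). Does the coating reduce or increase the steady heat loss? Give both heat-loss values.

Critical radius for a sphere: r_cr = 2k/h = 0.0281 m = 2.81 cm.
Outer radius after coating: r₂ = 0.00608 + 0.0121 = 0.01818 m.
Since r₁ < r_cr and r₂ ≤ r_cr, the coating moves toward the maximum at r_cr — heat loss rises.
Bare: R = 1/(4πr₁²h) = 177.9 K/W; Q = 110.3/177.9 = 0.620 W.
Coated: R = R_cond + R_conv = 71.14 K/W; Q = 110.3/71.14 = 1.55 W.

increases: 0.620 → 1.55 W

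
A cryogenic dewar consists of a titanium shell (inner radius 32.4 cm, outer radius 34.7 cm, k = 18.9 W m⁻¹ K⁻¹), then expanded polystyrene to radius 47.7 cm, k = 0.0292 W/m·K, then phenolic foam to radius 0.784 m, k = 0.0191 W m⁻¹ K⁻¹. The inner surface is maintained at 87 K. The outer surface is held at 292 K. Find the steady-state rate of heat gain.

Series thermal resistances, inner to outer:
  R_titanium = (1/0.324 − 1/0.347)/(4πk) = 0.2046/(4π·18.9) = 8.614×10^-4 K/W
  R_expanded polystyrene = (1/0.347 − 1/0.477)/(4πk) = 0.7854/(4π·0.0292) = 2.140 K/W
  R_phenolic foam = (1/0.477 − 1/0.784)/(4πk) = 0.8209/(4π·0.0191) = 3.420 K/W
ΣR = 8.614×10^-4 + 2.140 + 3.420 = 5.561 K/W
Q = ΔT/ΣR = (87 K − 292 K)/5.561 = -36.9 W
(Negative Q ⇒ heat flows inward; heat gain = 36.9 W.)

Q = 36.9 W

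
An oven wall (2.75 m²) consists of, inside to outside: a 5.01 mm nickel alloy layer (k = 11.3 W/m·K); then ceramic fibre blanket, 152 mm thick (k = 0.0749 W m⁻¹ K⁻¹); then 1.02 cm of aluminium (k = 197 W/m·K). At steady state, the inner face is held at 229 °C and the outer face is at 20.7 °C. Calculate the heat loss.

Q = 282 W

Resistance network (inner→outer):
  R_nickel alloy = L/(kA) = 0.00501/(11.3·2.75) = 1.612×10^-4 K/W
  R_ceramic fibre blanket = L/(kA) = 0.152/(0.0749·2.75) = 0.7380 K/W
  R_aluminium = L/(kA) = 0.0102/(197·2.75) = 1.883×10^-5 K/W
ΣR = 1.612×10^-4 + 0.7380 + 1.883×10^-5 = 0.7382 K/W
Q = ΔT/ΣR = (229 °C − 20.7 °C)/0.7382 = 282 W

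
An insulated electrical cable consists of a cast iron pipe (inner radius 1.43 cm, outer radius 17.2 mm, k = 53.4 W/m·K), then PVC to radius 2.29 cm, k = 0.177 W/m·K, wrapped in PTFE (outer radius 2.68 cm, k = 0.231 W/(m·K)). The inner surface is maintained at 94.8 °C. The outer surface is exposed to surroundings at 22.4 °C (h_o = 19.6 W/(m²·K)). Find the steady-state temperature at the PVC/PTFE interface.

Resistance network (inner→outer):
  R'_cast iron = ln(0.0172/0.0143)/(2πk) = 0.1846/(2π·53.4) = 5.503×10^-4 m·K/W
  R'_PVC = ln(0.0229/0.0172)/(2πk) = 0.2862/(2π·0.177) = 0.2574 m·K/W
  R'_PTFE = ln(0.0268/0.0229)/(2πk) = 0.1573/(2π·0.231) = 0.1084 m·K/W
  R'_conv,out = 1/(2πr h) = 1/(2π·0.0268·19.6) = 0.3030 m·K/W
ΣR = 5.503×10^-4 + 0.2574 + 0.1084 + 0.3030 = 0.6694 m·K/W
Q' = ΔT/ΣR = (94.8 °C − 22.4 °C)/0.6694 = 108.2 W/m
From the inner boundary to the PVC/PTFE interface, ΣR_partial = 0.2580 m·K/W.
T_interface = T_in − Q'·ΣR_partial = 94.8 °C − (108.2)(0.2580) = 66.9 °C

T = 66.9 °C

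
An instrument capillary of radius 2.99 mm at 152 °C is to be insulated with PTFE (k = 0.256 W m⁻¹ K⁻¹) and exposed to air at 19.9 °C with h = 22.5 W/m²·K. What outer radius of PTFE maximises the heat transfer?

r_cr = 1.14 cm

For a cylinder, r_cr = k_ins/h = 0.256/22.5 = 0.0114 m = 1.14 cm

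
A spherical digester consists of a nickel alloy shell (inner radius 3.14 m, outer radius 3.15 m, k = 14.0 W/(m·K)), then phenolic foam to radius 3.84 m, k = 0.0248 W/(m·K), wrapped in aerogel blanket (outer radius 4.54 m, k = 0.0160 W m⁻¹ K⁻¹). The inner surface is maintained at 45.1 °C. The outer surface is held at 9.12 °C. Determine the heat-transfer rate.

Q = 94.0 W

Treat each layer as a resistance in series:
  R_nickel alloy = (1/3.14 − 1/3.15)/(4πk) = 0.001011/(4π·14.0) = 5.747×10^-6 K/W
  R_phenolic foam = (1/3.15 − 1/3.84)/(4πk) = 0.05704/(4π·0.0248) = 0.1830 K/W
  R_aerogel blanket = (1/3.84 − 1/4.54)/(4πk) = 0.04015/(4π·0.0160) = 0.1997 K/W
ΣR = 5.747×10^-6 + 0.1830 + 0.1997 = 0.3827 K/W
Q = ΔT/ΣR = (45.1 °C − 9.12 °C)/0.3827 = 94.0 W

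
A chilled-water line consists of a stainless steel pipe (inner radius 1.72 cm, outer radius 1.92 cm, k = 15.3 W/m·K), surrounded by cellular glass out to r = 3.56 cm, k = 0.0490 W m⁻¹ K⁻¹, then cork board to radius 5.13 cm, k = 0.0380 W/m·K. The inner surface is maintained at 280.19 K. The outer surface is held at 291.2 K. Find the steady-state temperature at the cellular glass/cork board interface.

Treat each layer as a resistance in series:
  R'_stainless steel = ln(0.0192/0.0172)/(2πk) = 0.1100/(2π·15.3) = 0.001144 m·K/W
  R'_cellular glass = ln(0.0356/0.0192)/(2πk) = 0.6174/(2π·0.0490) = 2.005 m·K/W
  R'_cork board = ln(0.0513/0.0356)/(2πk) = 0.3653/(2π·0.0380) = 1.530 m·K/W
ΣR = 0.001144 + 2.005 + 1.530 = 3.536 m·K/W
Q' = ΔT/ΣR = (280.19 K − 291.2 K)/3.536 = -3.114 W/m
From the inner boundary to the cellular glass/cork board interface, ΣR_partial = 2.006 m·K/W.
T_interface = T_in − Q'·ΣR_partial = 280.19 K − (-3.114)(2.006) = 286.4 K

T = 286.4 K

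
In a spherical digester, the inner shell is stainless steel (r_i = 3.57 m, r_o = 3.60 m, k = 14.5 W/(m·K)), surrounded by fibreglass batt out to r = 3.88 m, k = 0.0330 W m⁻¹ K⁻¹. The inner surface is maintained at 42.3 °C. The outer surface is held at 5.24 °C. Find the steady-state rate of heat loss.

Q = 766 W

Series thermal resistances, inner to outer:
  R_stainless steel = (1/3.57 − 1/3.60)/(4πk) = 0.002334/(4π·14.5) = 1.281×10^-5 K/W
  R_fibreglass batt = (1/3.60 − 1/3.88)/(4πk) = 0.02005/(4π·0.0330) = 0.04834 K/W
ΣR = 1.281×10^-5 + 0.04834 = 0.04835 K/W
Q = ΔT/ΣR = (42.3 °C − 5.24 °C)/0.04835 = 766 W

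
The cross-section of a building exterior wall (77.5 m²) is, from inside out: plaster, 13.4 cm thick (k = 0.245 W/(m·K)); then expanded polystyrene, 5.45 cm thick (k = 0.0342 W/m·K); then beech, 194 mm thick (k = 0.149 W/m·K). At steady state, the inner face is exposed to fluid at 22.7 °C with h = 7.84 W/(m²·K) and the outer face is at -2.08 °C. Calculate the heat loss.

Treat each layer as a resistance in series:
  R_conv,in = 1/(hA) = 1/(7.84·77.5) = 0.001646 K/W
  R_plaster = L/(kA) = 0.134/(0.245·77.5) = 0.007057 K/W
  R_expanded polystyrene = L/(kA) = 0.0545/(0.0342·77.5) = 0.02056 K/W
  R_beech = L/(kA) = 0.194/(0.149·77.5) = 0.01680 K/W
ΣR = 0.001646 + 0.007057 + 0.02056 + 0.01680 = 0.04606 K/W
Q = ΔT/ΣR = (22.7 °C − -2.08 °C)/0.04606 = 538 W

Q = 538 W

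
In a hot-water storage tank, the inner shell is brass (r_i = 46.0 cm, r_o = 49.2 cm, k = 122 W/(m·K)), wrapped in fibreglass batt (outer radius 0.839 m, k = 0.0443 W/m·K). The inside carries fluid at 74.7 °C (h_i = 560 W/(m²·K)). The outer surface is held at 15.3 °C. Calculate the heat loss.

Resistance network (inner→outer):
  R_conv,in = 1/(4πr²h) = 1/(4π·0.460²·560) = 6.716×10^-4 K/W
  R_brass = (1/0.460 − 1/0.492)/(4πk) = 0.1414/(4π·122) = 9.223×10^-5 K/W
  R_fibreglass batt = (1/0.492 − 1/0.839)/(4πk) = 0.8406/(4π·0.0443) = 1.510 K/W
ΣR = 6.716×10^-4 + 9.223×10^-5 + 1.510 = 1.511 K/W
Q = ΔT/ΣR = (74.7 °C − 15.3 °C)/1.511 = 39.3 W

Q = 39.3 W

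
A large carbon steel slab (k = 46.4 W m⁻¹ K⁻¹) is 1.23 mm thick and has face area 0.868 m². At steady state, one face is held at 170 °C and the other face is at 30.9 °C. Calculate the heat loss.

Q = kA·ΔT/L = 46.4 × 0.868 × |170 °C − 30.9 °C| / 0.00123 = 4.55×10^6 W

Q = 4550 kW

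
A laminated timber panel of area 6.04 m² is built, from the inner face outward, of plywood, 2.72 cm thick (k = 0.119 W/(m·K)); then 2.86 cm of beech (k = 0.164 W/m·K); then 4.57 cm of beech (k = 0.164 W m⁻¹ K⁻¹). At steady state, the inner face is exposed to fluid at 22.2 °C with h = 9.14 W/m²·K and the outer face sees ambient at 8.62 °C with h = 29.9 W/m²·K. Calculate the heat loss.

Q = 99.5 W

Series thermal resistances, inner to outer:
  R_conv,in = 1/(hA) = 1/(9.14·6.04) = 0.01811 K/W
  R_plywood = L/(kA) = 0.0272/(0.119·6.04) = 0.03784 K/W
  R_beech = L/(kA) = 0.0286/(0.164·6.04) = 0.02887 K/W
  R_beech = L/(kA) = 0.0457/(0.164·6.04) = 0.04614 K/W
  R_conv,out = 1/(hA) = 1/(29.9·6.04) = 0.005537 K/W
ΣR = 0.01811 + 0.03784 + 0.02887 + 0.04614 + 0.005537 = 0.1365 K/W
Q = ΔT/ΣR = (22.2 °C − 8.62 °C)/0.1365 = 99.5 W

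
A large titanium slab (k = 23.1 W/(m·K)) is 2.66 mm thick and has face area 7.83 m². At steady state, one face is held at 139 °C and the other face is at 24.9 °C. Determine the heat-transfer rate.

Q = kA·ΔT/L = 23.1 × 7.83 × |139 °C − 24.9 °C| / 0.00266 = 7.76×10^6 W

Q = 7760 kW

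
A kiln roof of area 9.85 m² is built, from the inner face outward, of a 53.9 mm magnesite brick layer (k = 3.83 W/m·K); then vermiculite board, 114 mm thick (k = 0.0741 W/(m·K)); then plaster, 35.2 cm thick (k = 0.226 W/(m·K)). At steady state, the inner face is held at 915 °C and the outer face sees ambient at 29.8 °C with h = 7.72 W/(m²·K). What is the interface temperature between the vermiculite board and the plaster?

T = 491 °C

Treat each layer as a resistance in series:
  R_magnesite brick = L/(kA) = 0.0539/(3.83·9.85) = 0.001429 K/W
  R_vermiculite board = L/(kA) = 0.114/(0.0741·9.85) = 0.1562 K/W
  R_plaster = L/(kA) = 0.352/(0.226·9.85) = 0.1581 K/W
  R_conv,out = 1/(hA) = 1/(7.72·9.85) = 0.01315 K/W
ΣR = 0.001429 + 0.1562 + 0.1581 + 0.01315 = 0.3289 K/W
Q = ΔT/ΣR = (915 °C − 29.8 °C)/0.3289 = 2691 W
From the inner boundary to the vermiculite board/plaster interface, ΣR_partial = 0.1576 K/W.
T_interface = T_in − Q·ΣR_partial = 915 °C − (2691)(0.1576) = 491 °C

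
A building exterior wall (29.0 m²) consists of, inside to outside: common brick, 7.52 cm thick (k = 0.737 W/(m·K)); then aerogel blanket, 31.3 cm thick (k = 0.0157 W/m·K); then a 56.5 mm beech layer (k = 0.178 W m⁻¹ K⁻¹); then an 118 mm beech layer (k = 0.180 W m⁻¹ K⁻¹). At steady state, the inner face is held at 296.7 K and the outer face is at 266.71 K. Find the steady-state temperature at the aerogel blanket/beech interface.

T = 268.10 K

Resistance network (inner→outer):
  R_common brick = L/(kA) = 0.0752/(0.737·29.0) = 0.003518 K/W
  R_aerogel blanket = L/(kA) = 0.313/(0.0157·29.0) = 0.6875 K/W
  R_beech = L/(kA) = 0.0565/(0.178·29.0) = 0.01095 K/W
  R_beech = L/(kA) = 0.118/(0.180·29.0) = 0.02261 K/W
ΣR = 0.003518 + 0.6875 + 0.01095 + 0.02261 = 0.7246 K/W
Q = ΔT/ΣR = (296.7 K − 266.71 K)/0.7246 = 41.39 W
From the inner boundary to the aerogel blanket/beech interface, ΣR_partial = 0.6910 K/W.
T_interface = T_in − Q·ΣR_partial = 296.7 K − (41.39)(0.6910) = 268.10 K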